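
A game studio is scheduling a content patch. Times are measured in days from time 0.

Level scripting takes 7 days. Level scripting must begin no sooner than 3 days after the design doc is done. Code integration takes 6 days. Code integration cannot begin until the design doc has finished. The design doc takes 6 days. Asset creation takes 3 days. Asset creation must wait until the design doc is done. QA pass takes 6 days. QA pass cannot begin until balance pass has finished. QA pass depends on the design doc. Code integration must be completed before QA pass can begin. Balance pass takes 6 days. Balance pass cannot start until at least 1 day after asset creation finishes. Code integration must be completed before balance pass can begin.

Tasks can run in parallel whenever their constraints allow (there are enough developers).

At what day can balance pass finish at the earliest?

18

Nothing blocks the design doc, so it runs from day 0 to day 6.
After the design doc (finishes day 6), code integration can start at day 6 and finishes at day 12.
Asset creation waits on the design doc (finishes day 6), so it starts at day 6 and finishes at 6 + 3 = day 9.
Balance pass has to wait for asset creation (finishes day 9, plus 1-day gap → day 10); code integration (finishes day 12). The latest of these is day 12, so balance pass runs day 12 to 12 + 6 = day 18.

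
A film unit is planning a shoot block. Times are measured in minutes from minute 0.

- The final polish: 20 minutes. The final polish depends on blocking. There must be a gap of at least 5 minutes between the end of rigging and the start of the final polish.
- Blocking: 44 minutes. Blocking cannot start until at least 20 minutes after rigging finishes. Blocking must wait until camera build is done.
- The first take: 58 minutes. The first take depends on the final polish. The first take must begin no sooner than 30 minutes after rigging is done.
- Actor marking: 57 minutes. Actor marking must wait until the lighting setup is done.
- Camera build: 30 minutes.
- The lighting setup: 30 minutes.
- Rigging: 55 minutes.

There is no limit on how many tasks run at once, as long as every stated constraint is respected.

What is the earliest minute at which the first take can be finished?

Camera build can start immediately at minute 0; it finishes at minute 30.
Nothing blocks rigging, so it runs from minute 0 to minute 55.
Blocking cannot start until rigging (finishes minute 55, plus 20-minute gap → minute 75); camera build (finishes minute 30). The controlling bound is minute 75, so blocking finishes at 75 + 44 = minute 119.
The final polish has to wait for blocking (finishes minute 119); rigging (finishes minute 55, plus 5-minute gap → minute 60). The latest of these is minute 119, so the final polish runs minute 119 to 119 + 20 = minute 139.
For the first take: the final polish (finishes minute 139); rigging (finishes minute 55, plus 30-minute gap → minute 85). Taking the maximum gives a start of minute 139, and it finishes at 139 + 58 = minute 197.

197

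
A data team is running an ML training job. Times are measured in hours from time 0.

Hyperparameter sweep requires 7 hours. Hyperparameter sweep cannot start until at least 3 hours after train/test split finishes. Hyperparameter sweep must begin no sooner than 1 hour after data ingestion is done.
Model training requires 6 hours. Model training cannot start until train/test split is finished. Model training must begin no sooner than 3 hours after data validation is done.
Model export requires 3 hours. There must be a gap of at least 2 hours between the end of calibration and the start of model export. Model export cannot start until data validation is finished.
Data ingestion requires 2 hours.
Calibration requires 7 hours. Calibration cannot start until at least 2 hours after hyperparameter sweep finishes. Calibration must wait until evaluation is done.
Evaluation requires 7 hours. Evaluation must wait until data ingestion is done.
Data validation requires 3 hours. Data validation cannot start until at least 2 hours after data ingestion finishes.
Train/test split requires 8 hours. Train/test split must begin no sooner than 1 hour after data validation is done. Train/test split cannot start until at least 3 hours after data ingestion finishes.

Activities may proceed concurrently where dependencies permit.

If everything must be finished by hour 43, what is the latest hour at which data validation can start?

Model export must finish by hour 43; it takes 3 hours, so it must start by 43 − 3 = hour 40.
Since model export (must start by hour 40, minus 2-hour gap → hour 38) depends on it, calibration must finish by hour 38. Backing off its 7-hour duration gives a latest start of hour 31.
Since calibration (must start by hour 31, minus 2-hour gap → hour 29) depends on it, hyperparameter sweep must finish by hour 29. Backing off its 7-hour duration gives a latest start of hour 22.
Model training must finish by hour 43; it takes 6 hours, so it must start by 43 − 6 = hour 37.
Train/test split has several dependents: hyperparameter sweep (must start by hour 22, minus 3-hour gap → hour 19); model training (must start by hour 37). The earliest of those limits is hour 19, so train/test split must start by 19 − 8 = hour 11.
Data validation feeds train/test split (must start by hour 11, minus 1-hour gap → hour 10); model training (must start by hour 37, minus 3-hour gap → hour 34); model export (must start by hour 40). Taking the minimum, data validation must finish by hour 10 and start by 10 − 3 = hour 7.

7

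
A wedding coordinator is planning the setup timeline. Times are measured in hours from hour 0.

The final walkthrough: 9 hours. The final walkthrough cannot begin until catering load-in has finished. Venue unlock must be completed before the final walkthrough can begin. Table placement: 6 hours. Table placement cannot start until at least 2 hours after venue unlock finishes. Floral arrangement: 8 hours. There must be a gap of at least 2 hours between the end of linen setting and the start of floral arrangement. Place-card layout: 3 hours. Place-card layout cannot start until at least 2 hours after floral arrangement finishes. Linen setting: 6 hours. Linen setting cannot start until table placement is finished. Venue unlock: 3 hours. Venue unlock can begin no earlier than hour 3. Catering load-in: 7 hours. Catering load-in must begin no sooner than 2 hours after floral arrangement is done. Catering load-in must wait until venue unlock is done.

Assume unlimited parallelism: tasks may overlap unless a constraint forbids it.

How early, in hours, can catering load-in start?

Venue unlock cannot begin until its own release at hour 3. It runs from hour 3 to 3 + 3 = hour 6.
Table placement waits on venue unlock (finishes hour 6, plus 2-hour gap → hour 8), so it starts at hour 8 and finishes at 8 + 6 = hour 14.
Linen setting cannot begin until table placement (finishes hour 14). It runs from hour 14 to 14 + 6 = hour 20.
Floral arrangement waits on linen setting (finishes hour 20, plus 2-hour gap → hour 22), so it starts at hour 22 and finishes at 22 + 8 = hour 30.
Catering load-in waits on floral arrangement (finishes hour 30, plus 2-hour gap → hour 32); venue unlock (finishes hour 6). The latest of these is hour 32, which is the earliest catering load-in can start.

32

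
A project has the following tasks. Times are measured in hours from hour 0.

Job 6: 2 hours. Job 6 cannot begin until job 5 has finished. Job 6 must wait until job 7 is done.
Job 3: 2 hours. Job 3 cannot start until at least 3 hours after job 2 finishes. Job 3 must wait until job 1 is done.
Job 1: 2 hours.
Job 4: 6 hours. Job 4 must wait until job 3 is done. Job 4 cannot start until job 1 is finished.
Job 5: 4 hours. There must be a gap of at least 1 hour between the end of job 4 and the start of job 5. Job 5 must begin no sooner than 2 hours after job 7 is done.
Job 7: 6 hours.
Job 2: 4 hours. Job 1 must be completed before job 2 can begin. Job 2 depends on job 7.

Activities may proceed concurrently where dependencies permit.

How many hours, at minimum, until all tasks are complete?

Job 7 has no prerequisites, so it starts at hour 0 and finishes at hour 6.
Job 1 can start immediately at hour 0; it finishes at hour 2.
Job 2 has to wait for job 1 (finishes hour 2); job 7 (finishes hour 6). The latest of these is hour 6, so job 2 runs hour 6 to 6 + 4 = hour 10.
Job 3 needs all of job 2 (finishes hour 10, plus 3-hour gap → hour 13); job 1 (finishes hour 2). That puts its earliest start at hour 13; it finishes at 13 + 2 = hour 15.
Job 4 cannot start until job 3 (finishes hour 15); job 1 (finishes hour 2). The controlling bound is hour 15, so job 4 finishes at 15 + 6 = hour 21.
Job 5 needs all of job 4 (finishes hour 21, plus 1-hour gap → hour 22); job 7 (finishes hour 6, plus 2-hour gap → hour 8). That puts its earliest start at hour 22; it finishes at 22 + 4 = hour 26.
For job 6: job 5 (finishes hour 26); job 7 (finishes hour 6). Taking the maximum gives a start of hour 26, and it finishes at 26 + 2 = hour 28.
All tasks are finished once the last one completes. Finish times: Job 1 at 2, Job 2 at 10, Job 3 at 15, Job 4 at 21, Job 5 at 26, Job 6 at 28, Job 7 at 6. The latest is hour 28.

28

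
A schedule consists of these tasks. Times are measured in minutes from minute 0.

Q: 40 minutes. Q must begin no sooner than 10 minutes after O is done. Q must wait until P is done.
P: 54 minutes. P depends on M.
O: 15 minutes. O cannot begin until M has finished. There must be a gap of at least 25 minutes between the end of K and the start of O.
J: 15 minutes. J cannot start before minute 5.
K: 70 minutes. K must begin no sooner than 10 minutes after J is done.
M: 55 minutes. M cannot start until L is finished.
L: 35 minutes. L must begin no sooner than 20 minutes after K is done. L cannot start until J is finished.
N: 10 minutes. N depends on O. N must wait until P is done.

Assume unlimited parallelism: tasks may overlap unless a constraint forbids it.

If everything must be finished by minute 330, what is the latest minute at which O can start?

N has no dependents, so it just needs to finish by minute 330. Starting by 330 − 10 = minute 320 achieves that.
Q has no dependents, so it just needs to finish by minute 330. Starting by 330 − 40 = minute 290 achieves that.
For O: N (must start by minute 320); Q (must start by minute 290, minus 10-minute gap → minute 280). The most restrictive is minute 280; with a 15-minute duration, O must start by minute 265.

265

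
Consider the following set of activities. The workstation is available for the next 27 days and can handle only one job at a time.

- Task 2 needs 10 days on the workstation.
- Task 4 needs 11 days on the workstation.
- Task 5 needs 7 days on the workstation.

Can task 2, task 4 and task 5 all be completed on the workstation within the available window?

Running back to back, the jobs need 10 + 11 + 7 = 28 days on the workstation.
Since 28 > 27, they cannot all fit.

No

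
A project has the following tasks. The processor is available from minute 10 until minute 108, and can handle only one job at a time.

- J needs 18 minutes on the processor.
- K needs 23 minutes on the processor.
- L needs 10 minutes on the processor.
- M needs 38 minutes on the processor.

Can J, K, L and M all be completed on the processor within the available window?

The processor window is 108 − 10 = 98 minutes.
Running back to back, the jobs need 18 + 23 + 10 + 38 = 89 minutes on the processor.
Since 89 ≤ 98, they fit within the window.

Yes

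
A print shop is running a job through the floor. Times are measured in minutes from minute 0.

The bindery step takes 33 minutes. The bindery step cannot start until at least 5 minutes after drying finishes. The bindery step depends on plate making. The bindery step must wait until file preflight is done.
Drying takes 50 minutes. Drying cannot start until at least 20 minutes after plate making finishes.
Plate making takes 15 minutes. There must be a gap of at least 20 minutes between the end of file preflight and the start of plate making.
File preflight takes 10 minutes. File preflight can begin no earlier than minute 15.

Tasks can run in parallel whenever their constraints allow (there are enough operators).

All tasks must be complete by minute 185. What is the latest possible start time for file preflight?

Nothing follows the bindery step; the deadline of minute 185 is its only limit. It must start by 185 − 33 = minute 152.
Since the bindery step (must start by minute 152, minus 5-minute gap → minute 147) depends on it, drying must finish by minute 147. Backing off its 50-minute duration gives a latest start of minute 97.
For plate making: drying (must start by minute 97, minus 20-minute gap → minute 77); the bindery step (must start by minute 152). The most restrictive is minute 77; with a 15-minute duration, plate making must start by minute 62.
File preflight feeds plate making (must start by minute 62, minus 20-minute gap → minute 42); the bindery step (must start by minute 152). Taking the minimum, file preflight must finish by minute 42 and start by 42 − 10 = minute 32.

32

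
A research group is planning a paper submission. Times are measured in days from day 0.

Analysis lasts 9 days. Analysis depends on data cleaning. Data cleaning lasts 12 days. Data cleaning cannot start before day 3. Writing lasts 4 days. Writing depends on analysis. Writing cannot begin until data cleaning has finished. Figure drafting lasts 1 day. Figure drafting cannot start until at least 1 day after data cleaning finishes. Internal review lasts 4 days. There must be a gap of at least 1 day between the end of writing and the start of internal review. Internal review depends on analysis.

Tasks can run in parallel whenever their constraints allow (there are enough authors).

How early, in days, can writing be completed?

28

Data cleaning waits on its own release at day 3, so it starts at day 3 and finishes at 3 + 12 = day 15.
Analysis waits on data cleaning (finishes day 15), so it starts at day 15 and finishes at 15 + 9 = day 24.
For writing: analysis (finishes day 24); data cleaning (finishes day 15). Taking the maximum gives a start of day 24, and it finishes at 24 + 4 = day 28.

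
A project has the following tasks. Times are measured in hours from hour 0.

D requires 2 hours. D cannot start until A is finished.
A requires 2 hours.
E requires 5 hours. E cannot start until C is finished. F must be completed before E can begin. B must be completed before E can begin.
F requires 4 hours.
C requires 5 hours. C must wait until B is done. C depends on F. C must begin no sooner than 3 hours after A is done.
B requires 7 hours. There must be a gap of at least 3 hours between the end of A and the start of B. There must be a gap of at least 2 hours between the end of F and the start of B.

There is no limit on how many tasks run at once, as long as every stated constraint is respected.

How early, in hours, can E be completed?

F has no prerequisites, so it starts at hour 0 and finishes at hour 4.
A has no prerequisites, so it starts at hour 0 and finishes at hour 2.
For B: A (finishes hour 2, plus 3-hour gap → hour 5); F (finishes hour 4, plus 2-hour gap → hour 6). Taking the maximum gives a start of hour 6, and it finishes at 6 + 7 = hour 13.
For C: B (finishes hour 13); F (finishes hour 4); A (finishes hour 2, plus 3-hour gap → hour 5). Taking the maximum gives a start of hour 13, and it finishes at 13 + 5 = hour 18.
E cannot start until C (finishes hour 18); F (finishes hour 4); B (finishes hour 13). The controlling bound is hour 18, so E finishes at 18 + 5 = hour 23.

23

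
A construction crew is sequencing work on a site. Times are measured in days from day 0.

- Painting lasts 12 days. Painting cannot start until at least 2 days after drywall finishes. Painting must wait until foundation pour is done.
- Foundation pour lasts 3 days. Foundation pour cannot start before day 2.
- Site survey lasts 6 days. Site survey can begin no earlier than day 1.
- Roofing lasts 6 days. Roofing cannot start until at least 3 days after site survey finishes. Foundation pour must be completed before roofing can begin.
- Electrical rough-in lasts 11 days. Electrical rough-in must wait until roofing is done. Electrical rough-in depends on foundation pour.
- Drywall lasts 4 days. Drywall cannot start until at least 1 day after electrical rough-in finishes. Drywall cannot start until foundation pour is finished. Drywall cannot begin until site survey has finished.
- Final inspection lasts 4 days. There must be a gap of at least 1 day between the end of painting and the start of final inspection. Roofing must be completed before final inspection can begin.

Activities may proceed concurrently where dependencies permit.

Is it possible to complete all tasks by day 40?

No

Foundation pour cannot begin until its own release at day 2. It runs from day 2 to 2 + 3 = day 5.
Site survey waits on its own release at day 1, so it starts at day 1 and finishes at 1 + 6 = day 7.
Roofing has to wait for site survey (finishes day 7, plus 3-day gap → day 10); foundation pour (finishes day 5). The latest of these is day 10, so roofing runs day 10 to 10 + 6 = day 16.
Electrical rough-in needs all of roofing (finishes day 16); foundation pour (finishes day 5). That puts its earliest start at day 16; it finishes at 16 + 11 = day 27.
Drywall needs all of electrical rough-in (finishes day 27, plus 1-day gap → day 28); foundation pour (finishes day 5); site survey (finishes day 7). That puts its earliest start at day 28; it finishes at 28 + 4 = day 32.
Painting needs all of drywall (finishes day 32, plus 2-day gap → day 34); foundation pour (finishes day 5). That puts its earliest start at day 34; it finishes at 34 + 12 = day 46.
Final inspection needs all of painting (finishes day 46, plus 1-day gap → day 47); roofing (finishes day 16). That puts its earliest start at day 47; it finishes at 47 + 4 = day 51.
The earliest everything can be done is day 51, which is after the deadline of 40, so it is not possible.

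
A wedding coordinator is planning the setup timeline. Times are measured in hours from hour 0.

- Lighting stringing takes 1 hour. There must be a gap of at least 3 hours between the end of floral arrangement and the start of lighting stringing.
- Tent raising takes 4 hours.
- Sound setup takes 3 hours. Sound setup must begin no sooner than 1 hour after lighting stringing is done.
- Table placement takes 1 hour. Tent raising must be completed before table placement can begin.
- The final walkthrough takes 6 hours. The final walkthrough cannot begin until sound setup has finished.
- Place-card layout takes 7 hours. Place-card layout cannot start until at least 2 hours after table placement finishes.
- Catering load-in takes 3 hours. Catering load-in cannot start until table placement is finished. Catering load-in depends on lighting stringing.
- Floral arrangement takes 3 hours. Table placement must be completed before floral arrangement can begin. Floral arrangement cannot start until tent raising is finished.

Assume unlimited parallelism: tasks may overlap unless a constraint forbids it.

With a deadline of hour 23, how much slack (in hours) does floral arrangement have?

1

Tent raising has no prerequisites, so it starts at hour 0 and finishes at hour 4.
Table placement waits on tent raising (finishes hour 4), so it starts at hour 4 and finishes at 4 + 1 = hour 5.
Floral arrangement has to wait for table placement (finishes hour 5); tent raising (finishes hour 4). The latest of these is hour 5, so floral arrangement runs hour 5 to 5 + 3 = hour 8.

Working backward from the deadline:
To finish by hour 23, the final walkthrough (duration 6) must start no later than hour 17.
Sound setup feeds into the final walkthrough (must start by hour 17); so sound setup must finish by hour 17 and therefore start by hour 14.
Catering load-in has no dependents, so it just needs to finish by hour 23. Starting by 23 − 3 = hour 20 achieves that.
Lighting stringing feeds sound setup (must start by hour 14, minus 1-hour gap → hour 13); catering load-in (must start by hour 20). Taking the minimum, lighting stringing must finish by hour 13 and start by 13 − 1 = hour 12.
Floral arrangement must finish before lighting stringing (must start by hour 12, minus 3-hour gap → hour 9). With a 3-hour duration, floral arrangement must start by 9 − 3 = hour 6.
So floral arrangement can start as early as hour 5 and as late as hour 6, giving 6 − 5 = 1 hour of slack.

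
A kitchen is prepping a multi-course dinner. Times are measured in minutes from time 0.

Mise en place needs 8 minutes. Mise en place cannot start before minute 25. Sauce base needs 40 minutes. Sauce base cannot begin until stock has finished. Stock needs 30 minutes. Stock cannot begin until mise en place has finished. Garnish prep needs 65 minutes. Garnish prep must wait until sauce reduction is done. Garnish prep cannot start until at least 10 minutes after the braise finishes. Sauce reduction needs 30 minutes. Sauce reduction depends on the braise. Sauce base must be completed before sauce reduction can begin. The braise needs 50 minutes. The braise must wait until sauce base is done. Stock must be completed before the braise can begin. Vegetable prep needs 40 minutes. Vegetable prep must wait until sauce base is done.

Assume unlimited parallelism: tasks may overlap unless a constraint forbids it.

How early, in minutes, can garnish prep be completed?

248

Mise en place cannot begin until its own release at minute 25. It runs from minute 25 to 25 + 8 = minute 33.
After mise en place (finishes minute 33), stock can start at minute 33 and finishes at minute 63.
After stock (finishes minute 63), sauce base can start at minute 63 and finishes at minute 103.
For the braise: sauce base (finishes minute 103); stock (finishes minute 63). Taking the maximum gives a start of minute 103, and it finishes at 103 + 50 = minute 153.
Sauce reduction cannot start until the braise (finishes minute 153); sauce base (finishes minute 103). The controlling bound is minute 153, so sauce reduction finishes at 153 + 30 = minute 183.
Garnish prep has to wait for sauce reduction (finishes minute 183); the braise (finishes minute 153, plus 10-minute gap → minute 163). The latest of these is minute 183, so garnish prep runs minute 183 to 183 + 65 = minute 248.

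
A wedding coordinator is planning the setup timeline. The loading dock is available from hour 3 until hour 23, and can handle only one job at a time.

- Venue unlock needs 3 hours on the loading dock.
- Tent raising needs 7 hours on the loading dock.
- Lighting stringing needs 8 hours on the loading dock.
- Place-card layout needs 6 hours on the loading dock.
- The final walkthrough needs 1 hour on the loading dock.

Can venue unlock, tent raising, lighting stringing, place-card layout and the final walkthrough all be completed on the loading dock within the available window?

No

The loading dock window is 23 − 3 = 20 hours.
Running back to back, the jobs need 3 + 7 + 8 + 6 + 1 = 25 hours on the loading dock.
Since 25 > 20, they cannot all fit.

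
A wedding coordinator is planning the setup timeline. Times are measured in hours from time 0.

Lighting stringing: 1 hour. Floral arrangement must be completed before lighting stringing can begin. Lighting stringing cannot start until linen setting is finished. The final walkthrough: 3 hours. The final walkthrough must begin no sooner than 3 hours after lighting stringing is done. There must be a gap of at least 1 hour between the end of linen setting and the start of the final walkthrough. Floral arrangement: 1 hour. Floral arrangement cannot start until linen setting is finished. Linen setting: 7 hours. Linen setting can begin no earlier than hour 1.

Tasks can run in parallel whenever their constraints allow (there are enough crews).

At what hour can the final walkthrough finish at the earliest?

16

Linen setting cannot begin until its own release at hour 1. It runs from hour 1 to 1 + 7 = hour 8.
Floral arrangement cannot begin until linen setting (finishes hour 8). It runs from hour 8 to 8 + 1 = hour 9.
For lighting stringing: floral arrangement (finishes hour 9); linen setting (finishes hour 8). Taking the maximum gives a start of hour 9, and it finishes at 9 + 1 = hour 10.
The final walkthrough has to wait for lighting stringing (finishes hour 10, plus 3-hour gap → hour 13); linen setting (finishes hour 8, plus 1-hour gap → hour 9). The latest of these is hour 13, so the final walkthrough runs hour 13 to 13 + 3 = hour 16.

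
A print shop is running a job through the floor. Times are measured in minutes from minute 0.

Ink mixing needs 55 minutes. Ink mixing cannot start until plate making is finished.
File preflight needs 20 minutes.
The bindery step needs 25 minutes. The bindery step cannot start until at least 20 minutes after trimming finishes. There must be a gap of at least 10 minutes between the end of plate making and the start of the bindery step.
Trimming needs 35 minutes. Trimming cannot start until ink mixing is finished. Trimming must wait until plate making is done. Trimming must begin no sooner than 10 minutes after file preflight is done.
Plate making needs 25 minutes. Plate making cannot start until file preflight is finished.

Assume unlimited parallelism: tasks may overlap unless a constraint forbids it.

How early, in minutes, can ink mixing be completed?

Nothing blocks file preflight, so it runs from minute 0 to minute 20.
After file preflight (finishes minute 20), plate making can start at minute 20 and finishes at minute 45.
Ink mixing cannot begin until plate making (finishes minute 45). It runs from minute 45 to 45 + 55 = minute 100.

100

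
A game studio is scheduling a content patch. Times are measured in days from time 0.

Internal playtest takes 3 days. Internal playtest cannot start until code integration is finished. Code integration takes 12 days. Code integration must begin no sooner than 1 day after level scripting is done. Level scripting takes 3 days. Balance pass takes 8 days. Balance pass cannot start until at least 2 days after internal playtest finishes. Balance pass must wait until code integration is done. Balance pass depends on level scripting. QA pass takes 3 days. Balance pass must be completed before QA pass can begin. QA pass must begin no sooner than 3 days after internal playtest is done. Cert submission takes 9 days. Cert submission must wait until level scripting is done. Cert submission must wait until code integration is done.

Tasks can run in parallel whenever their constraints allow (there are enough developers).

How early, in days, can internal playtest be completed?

19

Level scripting has no prerequisites, so it starts at day 0 and finishes at day 3.
After level scripting (finishes day 3, plus 1-day gap → day 4), code integration can start at day 4 and finishes at day 16.
Internal playtest cannot begin until code integration (finishes day 16). It runs from day 16 to 16 + 3 = day 19.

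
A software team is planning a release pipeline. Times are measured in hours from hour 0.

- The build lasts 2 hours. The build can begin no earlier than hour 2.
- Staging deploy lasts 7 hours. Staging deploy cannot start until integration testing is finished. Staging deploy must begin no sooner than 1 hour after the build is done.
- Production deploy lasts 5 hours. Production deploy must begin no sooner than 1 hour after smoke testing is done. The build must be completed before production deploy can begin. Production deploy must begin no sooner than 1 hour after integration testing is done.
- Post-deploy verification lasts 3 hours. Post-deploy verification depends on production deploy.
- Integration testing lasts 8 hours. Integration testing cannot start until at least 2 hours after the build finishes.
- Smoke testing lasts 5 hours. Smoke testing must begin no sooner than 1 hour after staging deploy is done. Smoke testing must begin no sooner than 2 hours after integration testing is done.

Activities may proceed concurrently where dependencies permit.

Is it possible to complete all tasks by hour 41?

Yes

The build cannot begin until its own release at hour 2. It runs from hour 2 to 2 + 2 = hour 4.
After the build (finishes hour 4, plus 2-hour gap → hour 6), integration testing can start at hour 6 and finishes at hour 14.
Staging deploy cannot start until integration testing (finishes hour 14); the build (finishes hour 4, plus 1-hour gap → hour 5). The controlling bound is hour 14, so staging deploy finishes at 14 + 7 = hour 21.
For smoke testing: staging deploy (finishes hour 21, plus 1-hour gap → hour 22); integration testing (finishes hour 14, plus 2-hour gap → hour 16). Taking the maximum gives a start of hour 22, and it finishes at 22 + 5 = hour 27.
Production deploy has to wait for smoke testing (finishes hour 27, plus 1-hour gap → hour 28); the build (finishes hour 4); integration testing (finishes hour 14, plus 1-hour gap → hour 15). The latest of these is hour 28, so production deploy runs hour 28 to 28 + 5 = hour 33.
Post-deploy verification waits on production deploy (finishes hour 33), so it starts at hour 33 and finishes at 33 + 3 = hour 36.
Every task is finished by hour 36, which is no later than the deadline of 41, so the schedule is feasible.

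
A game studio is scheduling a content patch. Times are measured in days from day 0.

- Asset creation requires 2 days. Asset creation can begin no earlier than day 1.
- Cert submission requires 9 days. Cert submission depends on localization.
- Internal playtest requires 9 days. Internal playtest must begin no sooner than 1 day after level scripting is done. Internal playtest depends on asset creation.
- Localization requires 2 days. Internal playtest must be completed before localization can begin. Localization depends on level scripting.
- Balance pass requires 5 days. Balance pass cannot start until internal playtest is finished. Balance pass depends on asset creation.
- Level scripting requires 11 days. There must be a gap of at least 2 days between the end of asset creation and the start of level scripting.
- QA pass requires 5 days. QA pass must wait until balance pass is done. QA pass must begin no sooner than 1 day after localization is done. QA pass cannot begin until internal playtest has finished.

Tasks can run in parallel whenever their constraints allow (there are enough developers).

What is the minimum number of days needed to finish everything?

Asset creation waits on its own release at day 1, so it starts at day 1 and finishes at 1 + 2 = day 3.
Level scripting waits on asset creation (finishes day 3, plus 2-day gap → day 5), so it starts at day 5 and finishes at 5 + 11 = day 16.
For internal playtest: level scripting (finishes day 16, plus 1-day gap → day 17); asset creation (finishes day 3). Taking the maximum gives a start of day 17, and it finishes at 17 + 9 = day 26.
Localization needs all of internal playtest (finishes day 26); level scripting (finishes day 16). That puts its earliest start at day 26; it finishes at 26 + 2 = day 28.
Cert submission waits on localization (finishes day 28), so it starts at day 28 and finishes at 28 + 9 = day 37.
Balance pass has to wait for internal playtest (finishes day 26); asset creation (finishes day 3). The latest of these is day 26, so balance pass runs day 26 to 26 + 5 = day 31.
For QA pass: balance pass (finishes day 31); localization (finishes day 28, plus 1-day gap → day 29); internal playtest (finishes day 26). Taking the maximum gives a start of day 31, and it finishes at 31 + 5 = day 36.
All tasks are finished once the last one completes. Finish times: Asset creation at 3, Level scripting at 16, Internal playtest at 26, Balance pass at 31, Localization at 28, QA pass at 36, Cert submission at 37. The latest is day 37.

37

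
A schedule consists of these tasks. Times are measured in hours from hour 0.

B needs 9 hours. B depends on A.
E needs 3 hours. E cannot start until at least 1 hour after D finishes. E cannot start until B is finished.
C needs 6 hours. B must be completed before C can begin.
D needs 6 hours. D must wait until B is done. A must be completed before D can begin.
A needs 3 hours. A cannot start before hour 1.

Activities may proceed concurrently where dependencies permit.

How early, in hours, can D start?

A waits on its own release at hour 1, so it starts at hour 1 and finishes at 1 + 3 = hour 4.
B cannot begin until A (finishes hour 4). It runs from hour 4 to 4 + 9 = hour 13.
D waits on B (finishes hour 13); A (finishes hour 4). The latest of these is hour 13, which is the earliest D can start.

13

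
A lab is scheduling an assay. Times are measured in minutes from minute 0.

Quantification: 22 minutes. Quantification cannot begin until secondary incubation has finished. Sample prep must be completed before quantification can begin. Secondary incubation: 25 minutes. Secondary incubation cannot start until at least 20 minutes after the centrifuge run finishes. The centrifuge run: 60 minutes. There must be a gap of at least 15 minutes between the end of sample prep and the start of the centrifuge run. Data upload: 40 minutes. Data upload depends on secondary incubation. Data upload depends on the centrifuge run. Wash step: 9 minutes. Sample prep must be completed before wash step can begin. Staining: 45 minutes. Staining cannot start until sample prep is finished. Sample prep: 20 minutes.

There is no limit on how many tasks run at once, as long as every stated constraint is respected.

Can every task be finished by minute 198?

Yes

Sample prep has no prerequisites, so it starts at minute 0 and finishes at minute 20.
Staining cannot begin until sample prep (finishes minute 20). It runs from minute 20 to 20 + 45 = minute 65.
Wash step cannot begin until sample prep (finishes minute 20). It runs from minute 20 to 20 + 9 = minute 29.
The centrifuge run cannot begin until sample prep (finishes minute 20, plus 15-minute gap → minute 35). It runs from minute 35 to 35 + 60 = minute 95.
Secondary incubation cannot begin until the centrifuge run (finishes minute 95, plus 20-minute gap → minute 115). It runs from minute 115 to 115 + 25 = minute 140.
Data upload cannot start until secondary incubation (finishes minute 140); the centrifuge run (finishes minute 95). The controlling bound is minute 140, so data upload finishes at 140 + 40 = minute 180.
Quantification needs all of secondary incubation (finishes minute 140); sample prep (finishes minute 20). That puts its earliest start at minute 140; it finishes at 140 + 22 = minute 162.
Every task is finished by minute 180, which is no later than the deadline of 198, so the schedule is feasible.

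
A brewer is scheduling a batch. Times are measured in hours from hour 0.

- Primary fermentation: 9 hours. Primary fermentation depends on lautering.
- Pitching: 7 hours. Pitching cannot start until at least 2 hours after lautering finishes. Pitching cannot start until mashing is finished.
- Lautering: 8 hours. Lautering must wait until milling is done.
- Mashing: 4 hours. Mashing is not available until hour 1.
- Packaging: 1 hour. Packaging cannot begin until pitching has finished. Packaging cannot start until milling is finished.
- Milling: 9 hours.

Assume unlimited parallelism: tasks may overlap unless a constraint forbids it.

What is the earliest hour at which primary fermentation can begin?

Milling has no prerequisites, so it starts at hour 0 and finishes at hour 9.
Lautering cannot begin until milling (finishes hour 9). It runs from hour 9 to 9 + 8 = hour 17.
Primary fermentation waits on lautering (finishes hour 17), so the earliest it can start is hour 17.

17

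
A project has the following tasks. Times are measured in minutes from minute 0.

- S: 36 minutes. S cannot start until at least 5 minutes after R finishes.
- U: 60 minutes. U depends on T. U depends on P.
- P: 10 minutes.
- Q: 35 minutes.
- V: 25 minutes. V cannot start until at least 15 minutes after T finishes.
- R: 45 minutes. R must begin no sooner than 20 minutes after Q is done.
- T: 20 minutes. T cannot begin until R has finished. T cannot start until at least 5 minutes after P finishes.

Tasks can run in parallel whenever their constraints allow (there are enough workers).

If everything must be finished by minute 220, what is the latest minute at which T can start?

140

U must finish by minute 220; it takes 60 minutes, so it must start by 220 − 60 = minute 160.
To finish by minute 220, V (duration 25) must start no later than minute 195.
T has several dependents: U (must start by minute 160); V (must start by minute 195, minus 15-minute gap → minute 180). The earliest of those limits is minute 160, so T must start by 160 − 20 = minute 140.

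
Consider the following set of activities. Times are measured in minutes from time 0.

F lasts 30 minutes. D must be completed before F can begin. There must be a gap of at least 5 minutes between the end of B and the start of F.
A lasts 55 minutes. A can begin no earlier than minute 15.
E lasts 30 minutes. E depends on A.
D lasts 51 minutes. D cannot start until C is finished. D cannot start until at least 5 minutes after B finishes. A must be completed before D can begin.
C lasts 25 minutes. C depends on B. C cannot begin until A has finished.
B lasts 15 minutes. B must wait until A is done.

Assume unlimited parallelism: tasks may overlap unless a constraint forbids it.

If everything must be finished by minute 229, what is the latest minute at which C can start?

123

Nothing follows F; the deadline of minute 229 is its only limit. It must start by 229 − 30 = minute 199.
D must finish before F (must start by minute 199). With a 51-minute duration, D must start by 199 − 51 = minute 148.
C has to be done before D (must start by minute 148). That means finishing by minute 148, i.e. starting by 148 − 25 = minute 123.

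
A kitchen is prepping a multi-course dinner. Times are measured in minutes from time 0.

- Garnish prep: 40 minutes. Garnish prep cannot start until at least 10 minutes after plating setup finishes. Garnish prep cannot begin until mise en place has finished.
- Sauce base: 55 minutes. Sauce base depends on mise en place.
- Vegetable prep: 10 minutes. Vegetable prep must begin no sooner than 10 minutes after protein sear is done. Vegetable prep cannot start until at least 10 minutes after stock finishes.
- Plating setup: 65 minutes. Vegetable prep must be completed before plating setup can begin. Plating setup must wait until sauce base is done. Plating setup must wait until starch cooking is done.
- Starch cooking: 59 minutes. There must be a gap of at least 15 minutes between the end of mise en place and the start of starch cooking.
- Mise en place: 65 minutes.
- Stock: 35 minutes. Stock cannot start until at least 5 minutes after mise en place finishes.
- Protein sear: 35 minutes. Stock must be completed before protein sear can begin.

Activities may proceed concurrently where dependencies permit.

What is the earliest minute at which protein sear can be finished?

140

Nothing blocks mise en place, so it runs from minute 0 to minute 65.
Stock waits on mise en place (finishes minute 65, plus 5-minute gap → minute 70), so it starts at minute 70 and finishes at 70 + 35 = minute 105.
Protein sear cannot begin until stock (finishes minute 105). It runs from minute 105 to 105 + 35 = minute 140.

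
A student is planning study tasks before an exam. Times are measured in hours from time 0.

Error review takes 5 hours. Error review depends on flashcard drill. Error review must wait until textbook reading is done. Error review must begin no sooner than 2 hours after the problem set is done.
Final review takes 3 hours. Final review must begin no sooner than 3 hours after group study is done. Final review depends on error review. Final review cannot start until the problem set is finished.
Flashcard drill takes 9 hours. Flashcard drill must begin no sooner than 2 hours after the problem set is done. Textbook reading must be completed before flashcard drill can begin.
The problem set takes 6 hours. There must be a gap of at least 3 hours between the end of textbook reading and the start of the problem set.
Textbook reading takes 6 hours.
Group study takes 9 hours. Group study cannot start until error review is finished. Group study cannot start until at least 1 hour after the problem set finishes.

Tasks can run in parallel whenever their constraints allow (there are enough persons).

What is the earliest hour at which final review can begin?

Textbook reading has no prerequisites, so it starts at hour 0 and finishes at hour 6.
The problem set cannot begin until textbook reading (finishes hour 6, plus 3-hour gap → hour 9). It runs from hour 9 to 9 + 6 = hour 15.
For flashcard drill: the problem set (finishes hour 15, plus 2-hour gap → hour 17); textbook reading (finishes hour 6). Taking the maximum gives a start of hour 17, and it finishes at 17 + 9 = hour 26.
Error review cannot start until flashcard drill (finishes hour 26); textbook reading (finishes hour 6); the problem set (finishes hour 15, plus 2-hour gap → hour 17). The controlling bound is hour 26, so error review finishes at 26 + 5 = hour 31.
Group study needs all of error review (finishes hour 31); the problem set (finishes hour 15, plus 1-hour gap → hour 16). That puts its earliest start at hour 31; it finishes at 31 + 9 = hour 40.
Final review waits on group study (finishes hour 40, plus 3-hour gap → hour 43); error review (finishes hour 31); the problem set (finishes hour 15). The latest of these is hour 43, which is the earliest final review can start.

43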